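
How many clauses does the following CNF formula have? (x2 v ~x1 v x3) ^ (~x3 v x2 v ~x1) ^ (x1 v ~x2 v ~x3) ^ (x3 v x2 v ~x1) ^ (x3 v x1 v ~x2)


Each group enclosed in parentheses joined by ^ is one clause.
Counting the conjuncts: 5 clauses.

5


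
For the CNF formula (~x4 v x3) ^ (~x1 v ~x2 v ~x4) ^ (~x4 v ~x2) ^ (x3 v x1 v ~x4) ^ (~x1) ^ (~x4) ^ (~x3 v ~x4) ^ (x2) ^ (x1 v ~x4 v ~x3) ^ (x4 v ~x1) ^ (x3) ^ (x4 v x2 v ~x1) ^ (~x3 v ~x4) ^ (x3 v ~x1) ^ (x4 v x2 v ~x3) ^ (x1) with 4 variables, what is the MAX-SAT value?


Enumerate all 16 truth assignments.
For each, count how many of the 16 clauses are satisfied.
The formula is not fully satisfiable, so the maximum is below 16.
Maximum simultaneously satisfiable clauses = 15.

15


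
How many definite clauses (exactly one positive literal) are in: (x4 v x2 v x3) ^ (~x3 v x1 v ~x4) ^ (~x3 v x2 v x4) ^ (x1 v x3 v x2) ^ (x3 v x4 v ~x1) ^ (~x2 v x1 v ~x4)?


A definite clause has exactly one positive literal.
Clause 1: 3 positive -> not definite
Clause 2: 1 positive -> definite
Clause 3: 2 positive -> not definite
Clause 4: 3 positive -> not definite
Clause 5: 2 positive -> not definite
Clause 6: 1 positive -> definite
Definite clause count = 2.

2


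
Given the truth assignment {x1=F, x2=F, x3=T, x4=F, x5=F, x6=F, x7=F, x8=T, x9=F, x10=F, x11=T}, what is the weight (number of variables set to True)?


The weight is the number of variables assigned True.
True variables: x3, x8, x11.
Weight = 3.

3


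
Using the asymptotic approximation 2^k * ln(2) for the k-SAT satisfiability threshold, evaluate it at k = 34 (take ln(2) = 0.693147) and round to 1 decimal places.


Using the asymptotic formula: threshold ~ 2^k * ln(2).
2^34 = 17179869184.
17179869184 * 0.693147 = 11908174785.3.

11908174785.3


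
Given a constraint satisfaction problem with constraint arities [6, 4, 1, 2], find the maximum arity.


The arities are: 6, 4, 1, 2.
Scan for the maximum value.
Maximum arity = 6.

6


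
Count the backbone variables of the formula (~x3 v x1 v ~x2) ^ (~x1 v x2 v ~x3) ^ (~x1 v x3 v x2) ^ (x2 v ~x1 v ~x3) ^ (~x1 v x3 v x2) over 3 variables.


Find all satisfying assignments: 5 model(s).
Check which variables have the same value in every model.
No variable is fixed across all models.
Backbone size = 0.

0


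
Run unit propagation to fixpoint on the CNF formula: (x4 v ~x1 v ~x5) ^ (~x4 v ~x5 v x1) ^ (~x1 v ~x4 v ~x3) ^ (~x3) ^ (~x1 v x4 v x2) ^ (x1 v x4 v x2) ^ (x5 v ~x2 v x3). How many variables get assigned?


Unit propagation repeatedly assigns the literal in any unit clause, then simplifies.
Assignments in order: x3 = F.
No further unit clauses remain.
Total variables assigned = 1.

1


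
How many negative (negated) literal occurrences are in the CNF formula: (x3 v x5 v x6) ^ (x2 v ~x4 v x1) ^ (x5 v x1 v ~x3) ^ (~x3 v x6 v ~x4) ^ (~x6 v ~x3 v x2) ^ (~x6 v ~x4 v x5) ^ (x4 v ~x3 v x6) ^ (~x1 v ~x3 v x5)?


Scan each clause for negated literals.
Clause 1: 0 negative; Clause 2: 1 negative; Clause 3: 1 negative; Clause 4: 2 negative; Clause 5: 2 negative; Clause 6: 2 negative; Clause 7: 1 negative; Clause 8: 2 negative.
Total negative literal occurrences = 11.

11


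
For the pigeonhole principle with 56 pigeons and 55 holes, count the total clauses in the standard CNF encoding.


The PHP encoding has two parts:
1) At-least-one-hole clauses: 56 (one per pigeon, each with 55 literals).
2) At-most-one-pigeon-per-hole clauses: 55 holes * C(56,2) = 55 * 1540 = 84700.
Total clauses = 56 + 84700 = 84756.

84756


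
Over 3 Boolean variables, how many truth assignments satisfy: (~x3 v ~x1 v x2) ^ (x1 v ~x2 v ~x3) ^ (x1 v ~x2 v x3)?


Enumerate all 8 truth assignments over 3 variables.
Test each against every clause.
Satisfying assignments found: 5.

5


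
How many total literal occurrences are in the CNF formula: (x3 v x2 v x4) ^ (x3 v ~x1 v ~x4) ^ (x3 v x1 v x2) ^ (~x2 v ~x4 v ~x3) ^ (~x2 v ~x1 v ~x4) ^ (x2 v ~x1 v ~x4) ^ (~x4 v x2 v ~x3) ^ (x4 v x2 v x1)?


Clause lengths: 3, 3, 3, 3, 3, 3, 3, 3.
Sum = 3 + 3 + 3 + 3 + 3 + 3 + 3 + 3 = 24.

24


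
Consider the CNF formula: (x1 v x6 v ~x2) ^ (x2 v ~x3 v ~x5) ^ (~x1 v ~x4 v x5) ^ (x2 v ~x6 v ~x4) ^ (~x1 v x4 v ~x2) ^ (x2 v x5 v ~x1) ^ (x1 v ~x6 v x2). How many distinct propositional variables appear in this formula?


Identify each distinct variable in the formula.
Variables found: x1, x2, x3, x4, x5, x6.
Total distinct variables = 6.

6


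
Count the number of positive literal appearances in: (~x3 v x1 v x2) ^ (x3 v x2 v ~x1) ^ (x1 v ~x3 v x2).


Scan each clause for unnegated literals.
Clause 1: 2 positive; Clause 2: 2 positive; Clause 3: 2 positive.
Total positive literal occurrences = 6.

6


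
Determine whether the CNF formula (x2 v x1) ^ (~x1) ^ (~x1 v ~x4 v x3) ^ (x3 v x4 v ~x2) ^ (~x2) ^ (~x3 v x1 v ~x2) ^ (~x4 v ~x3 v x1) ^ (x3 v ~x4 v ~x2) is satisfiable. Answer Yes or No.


Check all 16 possible truth assignments.
Number of satisfying assignments found: 0.
The formula is unsatisfiable.

No


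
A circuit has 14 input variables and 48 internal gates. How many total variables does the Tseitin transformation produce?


The Tseitin transformation introduces one auxiliary variable per gate.
Total variables = inputs + gates = 14 + 48 = 62.

62


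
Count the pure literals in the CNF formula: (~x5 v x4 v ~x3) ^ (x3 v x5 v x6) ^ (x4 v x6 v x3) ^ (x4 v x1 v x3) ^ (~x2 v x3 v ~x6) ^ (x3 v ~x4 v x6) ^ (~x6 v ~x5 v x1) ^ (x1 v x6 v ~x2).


A pure literal appears in only one polarity across all clauses.
Pure literals: x1 (positive only), x2 (negative only).
Count = 2.

2


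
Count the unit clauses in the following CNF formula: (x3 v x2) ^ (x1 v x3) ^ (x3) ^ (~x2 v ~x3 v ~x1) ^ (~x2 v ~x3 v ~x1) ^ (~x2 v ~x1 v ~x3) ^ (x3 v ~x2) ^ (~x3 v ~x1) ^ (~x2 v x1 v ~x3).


A unit clause contains exactly one literal.
Unit clauses found: (x3).
Count = 1.

1


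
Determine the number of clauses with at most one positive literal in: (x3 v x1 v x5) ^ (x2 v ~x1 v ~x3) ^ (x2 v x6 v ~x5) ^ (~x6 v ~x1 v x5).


A Horn clause has at most one positive literal.
Clause 1: 3 positive lit(s) -> not Horn
Clause 2: 1 positive lit(s) -> Horn
Clause 3: 2 positive lit(s) -> not Horn
Clause 4: 1 positive lit(s) -> Horn
Total Horn clauses = 2.

2


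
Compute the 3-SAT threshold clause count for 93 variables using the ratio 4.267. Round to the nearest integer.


The 3-SAT phase transition occurs at approximately 4.267 clauses per variable.
m = 4.267 * 93 = 396.831.
Rounded to nearest integer: 397.

397


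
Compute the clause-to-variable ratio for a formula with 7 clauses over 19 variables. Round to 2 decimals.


Clause-to-variable ratio = clauses / variables.
7 / 19 = 0.37.

0.37


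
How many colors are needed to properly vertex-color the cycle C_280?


A cycle on an even number of vertices is bipartite: alternate two colors around the cycle.
Since 280 is even, two colors suffice, and at least two are needed because the graph has edges.
Chromatic number = 2.

2


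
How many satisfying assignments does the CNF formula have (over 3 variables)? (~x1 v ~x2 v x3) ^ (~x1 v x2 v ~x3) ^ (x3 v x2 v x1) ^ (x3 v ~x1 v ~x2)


Enumerate all 8 truth assignments over 3 variables.
Test each against every clause.
Satisfying assignments found: 5.

5


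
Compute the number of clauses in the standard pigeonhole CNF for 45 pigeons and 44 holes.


The PHP encoding has two parts:
1) At-least-one-hole clauses: 45 (one per pigeon, each with 44 literals).
2) At-most-one-pigeon-per-hole clauses: 44 holes * C(45,2) = 44 * 990 = 43560.
Total clauses = 45 + 43560 = 43605.

43605


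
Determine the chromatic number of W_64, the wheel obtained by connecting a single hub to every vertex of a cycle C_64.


W_64 consists of the cycle C_64 together with a hub vertex adjacent to every cycle vertex.
The cycle C_64 needs 2 colors (even cycle -> 2).
The hub is adjacent to every cycle vertex, so it must receive a new color distinct from all of them.
Chromatic number = 2 + 1 = 3.

3


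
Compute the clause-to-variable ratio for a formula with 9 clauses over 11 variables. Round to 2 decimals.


Clause-to-variable ratio = clauses / variables.
9 / 11 = 0.82.

0.82


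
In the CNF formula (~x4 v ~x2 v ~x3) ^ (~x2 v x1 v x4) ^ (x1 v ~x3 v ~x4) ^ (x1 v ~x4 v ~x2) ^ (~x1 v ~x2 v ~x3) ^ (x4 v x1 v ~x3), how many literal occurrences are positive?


Scan each clause for unnegated literals.
Clause 1: 0 positive; Clause 2: 2 positive; Clause 3: 1 positive; Clause 4: 1 positive; Clause 5: 0 positive; Clause 6: 2 positive.
Total positive literal occurrences = 6.

6


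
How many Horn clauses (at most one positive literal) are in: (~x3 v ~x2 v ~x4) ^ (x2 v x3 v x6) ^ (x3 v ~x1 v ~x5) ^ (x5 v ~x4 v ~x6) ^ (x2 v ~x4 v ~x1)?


A Horn clause has at most one positive literal.
Clause 1: 0 positive lit(s) -> Horn
Clause 2: 3 positive lit(s) -> not Horn
Clause 3: 1 positive lit(s) -> Horn
Clause 4: 1 positive lit(s) -> Horn
Clause 5: 1 positive lit(s) -> Horn
Total Horn clauses = 4.

4


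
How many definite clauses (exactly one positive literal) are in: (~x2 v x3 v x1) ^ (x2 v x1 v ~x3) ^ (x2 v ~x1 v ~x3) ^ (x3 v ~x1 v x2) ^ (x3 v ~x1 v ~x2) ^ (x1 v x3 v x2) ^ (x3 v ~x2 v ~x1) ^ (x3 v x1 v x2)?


A definite clause has exactly one positive literal.
Clause 1: 2 positive -> not definite
Clause 2: 2 positive -> not definite
Clause 3: 1 positive -> definite
Clause 4: 2 positive -> not definite
Clause 5: 1 positive -> definite
Clause 6: 3 positive -> not definite
Clause 7: 1 positive -> definite
Clause 8: 3 positive -> not definite
Definite clause count = 3.

3


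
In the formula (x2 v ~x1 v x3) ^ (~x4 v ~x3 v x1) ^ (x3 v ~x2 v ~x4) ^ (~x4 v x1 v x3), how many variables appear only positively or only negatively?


A pure literal appears in only one polarity across all clauses.
Pure literals: x4 (negative only).
Count = 1.

1


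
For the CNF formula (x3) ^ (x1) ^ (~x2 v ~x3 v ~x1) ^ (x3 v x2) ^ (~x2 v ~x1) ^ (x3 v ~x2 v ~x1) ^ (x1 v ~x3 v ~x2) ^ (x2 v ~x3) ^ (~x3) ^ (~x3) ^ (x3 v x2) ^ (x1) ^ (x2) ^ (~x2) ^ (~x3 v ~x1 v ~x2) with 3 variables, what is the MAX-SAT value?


Enumerate all 8 truth assignments.
For each, count how many of the 15 clauses are satisfied.
The formula is not fully satisfiable, so the maximum is below 15.
Maximum simultaneously satisfiable clauses = 11.

11


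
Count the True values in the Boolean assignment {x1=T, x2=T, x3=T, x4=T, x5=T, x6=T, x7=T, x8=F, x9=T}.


The weight is the number of variables assigned True.
True variables: x1, x2, x3, x4, x5, x6, x7, x9.
Weight = 8.

8


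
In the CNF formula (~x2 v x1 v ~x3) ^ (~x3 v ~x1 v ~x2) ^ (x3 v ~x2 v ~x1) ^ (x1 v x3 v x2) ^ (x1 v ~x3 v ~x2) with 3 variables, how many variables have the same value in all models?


Find all satisfying assignments: 4 model(s).
Check which variables have the same value in every model.
No variable is fixed across all models.
Backbone size = 0.

0


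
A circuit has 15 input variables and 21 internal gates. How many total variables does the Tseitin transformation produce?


The Tseitin transformation introduces one auxiliary variable per gate.
Total variables = inputs + gates = 15 + 21 = 36.

36


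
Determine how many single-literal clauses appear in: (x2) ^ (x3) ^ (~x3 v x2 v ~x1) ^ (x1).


A unit clause contains exactly one literal.
Unit clauses found: (x2), (x3), (x1).
Count = 3.

3


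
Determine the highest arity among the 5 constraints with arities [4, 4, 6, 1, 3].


The arities are: 4, 4, 6, 1, 3.
Scan for the maximum value.
Maximum arity = 6.

6


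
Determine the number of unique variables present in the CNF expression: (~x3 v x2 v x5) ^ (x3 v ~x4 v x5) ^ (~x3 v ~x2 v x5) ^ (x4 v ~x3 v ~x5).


Identify each distinct variable in the formula.
Variables found: x2, x3, x4, x5.
Total distinct variables = 4.

4


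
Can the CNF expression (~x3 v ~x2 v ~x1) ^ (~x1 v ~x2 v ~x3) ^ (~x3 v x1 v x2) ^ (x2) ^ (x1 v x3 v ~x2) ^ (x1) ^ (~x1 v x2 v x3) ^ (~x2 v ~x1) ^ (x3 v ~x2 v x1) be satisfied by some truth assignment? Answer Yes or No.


Check all 8 possible truth assignments.
Number of satisfying assignments found: 0.
The formula is unsatisfiable.

No


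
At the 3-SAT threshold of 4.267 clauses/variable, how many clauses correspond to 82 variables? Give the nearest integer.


The 3-SAT phase transition occurs at approximately 4.267 clauses per variable.
m = 4.267 * 82 = 349.894.
Rounded to nearest integer: 350.

350


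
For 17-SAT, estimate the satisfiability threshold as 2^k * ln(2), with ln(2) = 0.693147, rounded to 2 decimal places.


Using the asymptotic formula: threshold ~ 2^k * ln(2).
2^17 = 131072.
131072 * 0.693147 = 90852.16.

90852.16


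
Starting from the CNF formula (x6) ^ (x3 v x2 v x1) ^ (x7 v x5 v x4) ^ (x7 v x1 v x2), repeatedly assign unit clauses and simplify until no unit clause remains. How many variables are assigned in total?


Unit propagation repeatedly assigns the literal in any unit clause, then simplifies.
Assignments in order: x6 = T.
No further unit clauses remain.
Total variables assigned = 1.

1


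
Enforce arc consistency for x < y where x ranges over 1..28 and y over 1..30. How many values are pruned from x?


For the constraint x < y, x needs a supporting value in y's domain.
x can be at most 29 (one less than y's maximum).
Valid x values from domain: 28 out of 28.
Pruned = 28 - 28 = 0.

0


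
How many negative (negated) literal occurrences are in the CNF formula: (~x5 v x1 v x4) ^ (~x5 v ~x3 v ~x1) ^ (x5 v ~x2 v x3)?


Scan each clause for negated literals.
Clause 1: 1 negative; Clause 2: 3 negative; Clause 3: 1 negative.
Total negative literal occurrences = 5.

5


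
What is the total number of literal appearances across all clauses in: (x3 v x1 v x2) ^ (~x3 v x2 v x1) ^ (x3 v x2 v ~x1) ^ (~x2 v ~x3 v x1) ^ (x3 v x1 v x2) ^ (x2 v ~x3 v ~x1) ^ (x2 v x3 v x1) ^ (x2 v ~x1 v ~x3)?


Clause lengths: 3, 3, 3, 3, 3, 3, 3, 3.
Sum = 3 + 3 + 3 + 3 + 3 + 3 + 3 + 3 = 24.

24


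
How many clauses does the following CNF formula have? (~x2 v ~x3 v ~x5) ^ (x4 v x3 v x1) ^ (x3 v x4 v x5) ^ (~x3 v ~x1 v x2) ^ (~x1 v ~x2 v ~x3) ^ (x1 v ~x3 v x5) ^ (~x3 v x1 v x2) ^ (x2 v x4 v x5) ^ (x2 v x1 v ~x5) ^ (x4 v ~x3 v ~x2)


Each group enclosed in parentheses joined by ^ is one clause.
Counting the conjuncts: 10 clauses.

10


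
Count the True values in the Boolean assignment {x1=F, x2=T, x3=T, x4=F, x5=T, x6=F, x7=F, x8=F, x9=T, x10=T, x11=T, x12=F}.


The weight is the number of variables assigned True.
True variables: x2, x3, x5, x9, x10, x11.
Weight = 6.

6


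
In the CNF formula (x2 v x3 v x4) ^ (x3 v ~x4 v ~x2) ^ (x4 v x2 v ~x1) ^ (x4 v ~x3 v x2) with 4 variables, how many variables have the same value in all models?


Find all satisfying assignments: 10 model(s).
Check which variables have the same value in every model.
No variable is fixed across all models.
Backbone size = 0.

0


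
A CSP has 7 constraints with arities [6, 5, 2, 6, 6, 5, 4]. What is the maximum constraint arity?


The arities are: 6, 5, 2, 6, 6, 5, 4.
Scan for the maximum value.
Maximum arity = 6.

6


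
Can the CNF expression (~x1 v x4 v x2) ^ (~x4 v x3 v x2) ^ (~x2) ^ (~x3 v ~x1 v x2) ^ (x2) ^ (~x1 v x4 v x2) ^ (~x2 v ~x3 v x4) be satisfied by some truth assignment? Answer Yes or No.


Check all 16 possible truth assignments.
Number of satisfying assignments found: 0.
The formula is unsatisfiable.

No


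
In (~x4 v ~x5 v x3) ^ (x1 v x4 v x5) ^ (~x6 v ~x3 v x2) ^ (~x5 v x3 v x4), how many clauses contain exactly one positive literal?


A definite clause has exactly one positive literal.
Clause 1: 1 positive -> definite
Clause 2: 3 positive -> not definite
Clause 3: 1 positive -> definite
Clause 4: 2 positive -> not definite
Definite clause count = 2.

2


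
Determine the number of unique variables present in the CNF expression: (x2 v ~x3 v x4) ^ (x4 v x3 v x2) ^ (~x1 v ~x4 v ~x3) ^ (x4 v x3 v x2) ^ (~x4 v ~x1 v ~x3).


Identify each distinct variable in the formula.
Variables found: x1, x2, x3, x4.
Total distinct variables = 4.

4


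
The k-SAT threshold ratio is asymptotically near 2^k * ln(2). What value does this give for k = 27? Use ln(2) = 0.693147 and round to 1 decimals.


Using the asymptotic formula: threshold ~ 2^k * ln(2).
2^27 = 134217728.
134217728 * 0.693147 = 93032615.5.

93032615.5


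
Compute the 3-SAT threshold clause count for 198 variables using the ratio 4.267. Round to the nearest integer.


The 3-SAT phase transition occurs at approximately 4.267 clauses per variable.
m = 4.267 * 198 = 844.866.
Rounded to nearest integer: 845.

845


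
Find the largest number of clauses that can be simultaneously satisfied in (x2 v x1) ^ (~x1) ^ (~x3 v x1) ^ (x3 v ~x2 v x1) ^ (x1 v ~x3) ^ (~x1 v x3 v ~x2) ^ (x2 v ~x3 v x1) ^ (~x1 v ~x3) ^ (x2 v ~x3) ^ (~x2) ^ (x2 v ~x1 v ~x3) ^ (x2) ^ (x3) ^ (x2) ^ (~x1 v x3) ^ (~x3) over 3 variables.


Enumerate all 8 truth assignments.
For each, count how many of the 16 clauses are satisfied.
The formula is not fully satisfiable, so the maximum is below 16.
Maximum simultaneously satisfiable clauses = 13.

13


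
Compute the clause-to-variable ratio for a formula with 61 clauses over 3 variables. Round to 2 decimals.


Clause-to-variable ratio = clauses / variables.
61 / 3 = 20.33.

20.33


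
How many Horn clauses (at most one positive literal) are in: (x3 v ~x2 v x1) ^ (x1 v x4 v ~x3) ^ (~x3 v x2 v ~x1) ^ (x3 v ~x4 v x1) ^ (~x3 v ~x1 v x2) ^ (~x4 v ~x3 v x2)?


A Horn clause has at most one positive literal.
Clause 1: 2 positive lit(s) -> not Horn
Clause 2: 2 positive lit(s) -> not Horn
Clause 3: 1 positive lit(s) -> Horn
Clause 4: 2 positive lit(s) -> not Horn
Clause 5: 1 positive lit(s) -> Horn
Clause 6: 1 positive lit(s) -> Horn
Total Horn clauses = 3.

3


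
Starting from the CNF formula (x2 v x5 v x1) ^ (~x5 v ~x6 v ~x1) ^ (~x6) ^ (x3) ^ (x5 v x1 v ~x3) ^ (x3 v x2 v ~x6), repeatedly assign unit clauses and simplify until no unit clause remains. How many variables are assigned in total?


Unit propagation repeatedly assigns the literal in any unit clause, then simplifies.
Assignments in order: x6 = F, x3 = T.
No further unit clauses remain.
Total variables assigned = 2.

2


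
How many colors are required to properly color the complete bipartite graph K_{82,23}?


K_{82,23} is bipartite by definition: the two parts are independent sets, with every edge crossing between them.
Color all vertices in one part with color 1 and all vertices in the other part with color 2.
Since the graph has at least one edge, one color does not suffice.
Chromatic number = 2.

2


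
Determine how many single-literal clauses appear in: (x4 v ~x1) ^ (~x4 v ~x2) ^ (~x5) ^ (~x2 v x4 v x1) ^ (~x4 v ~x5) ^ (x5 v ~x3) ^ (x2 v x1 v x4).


A unit clause contains exactly one literal.
Unit clauses found: (~x5).
Count = 1.

1


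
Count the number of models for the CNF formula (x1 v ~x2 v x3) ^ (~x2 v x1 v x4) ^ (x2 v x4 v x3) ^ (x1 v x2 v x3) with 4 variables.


Enumerate all 16 truth assignments over 4 variables.
Test each against every clause.
Satisfying assignments found: 10.

10


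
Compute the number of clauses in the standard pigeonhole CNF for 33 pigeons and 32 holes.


The PHP encoding has two parts:
1) At-least-one-hole clauses: 33 (one per pigeon, each with 32 literals).
2) At-most-one-pigeon-per-hole clauses: 32 holes * C(33,2) = 32 * 528 = 16896.
Total clauses = 33 + 16896 = 16929.

16929


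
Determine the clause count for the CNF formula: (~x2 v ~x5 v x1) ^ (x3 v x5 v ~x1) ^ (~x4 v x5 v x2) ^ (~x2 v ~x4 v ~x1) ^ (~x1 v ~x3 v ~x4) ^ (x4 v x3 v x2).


Each group enclosed in parentheses joined by ^ is one clause.
Counting the conjuncts: 6 clauses.

6


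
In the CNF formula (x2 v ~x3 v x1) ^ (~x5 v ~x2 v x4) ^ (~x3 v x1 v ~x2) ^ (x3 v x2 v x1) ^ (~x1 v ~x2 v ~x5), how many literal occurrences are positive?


Scan each clause for unnegated literals.
Clause 1: 2 positive; Clause 2: 1 positive; Clause 3: 1 positive; Clause 4: 3 positive; Clause 5: 0 positive.
Total positive literal occurrences = 7.

7


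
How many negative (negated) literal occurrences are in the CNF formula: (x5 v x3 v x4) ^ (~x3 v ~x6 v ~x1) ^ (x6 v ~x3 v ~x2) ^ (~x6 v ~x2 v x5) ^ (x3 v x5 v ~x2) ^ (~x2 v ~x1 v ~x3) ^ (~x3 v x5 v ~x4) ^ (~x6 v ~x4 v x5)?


Scan each clause for negated literals.
Clause 1: 0 negative; Clause 2: 3 negative; Clause 3: 2 negative; Clause 4: 2 negative; Clause 5: 1 negative; Clause 6: 3 negative; Clause 7: 2 negative; Clause 8: 2 negative.
Total negative literal occurrences = 15.

15


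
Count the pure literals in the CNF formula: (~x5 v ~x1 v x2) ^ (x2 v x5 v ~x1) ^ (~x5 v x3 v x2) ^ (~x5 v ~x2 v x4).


A pure literal appears in only one polarity across all clauses.
Pure literals: x1 (negative only), x3 (positive only), x4 (positive only).
Count = 3.

3


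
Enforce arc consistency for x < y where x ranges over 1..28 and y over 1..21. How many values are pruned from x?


For the constraint x < y, x needs a supporting value in y's domain.
x can be at most 20 (one less than y's maximum).
Valid x values from domain: 20 out of 28.
Pruned = 28 - 20 = 8.

8


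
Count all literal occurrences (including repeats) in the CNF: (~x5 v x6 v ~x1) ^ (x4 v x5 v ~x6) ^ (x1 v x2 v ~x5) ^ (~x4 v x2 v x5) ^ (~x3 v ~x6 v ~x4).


Clause lengths: 3, 3, 3, 3, 3.
Sum = 3 + 3 + 3 + 3 + 3 = 15.

15


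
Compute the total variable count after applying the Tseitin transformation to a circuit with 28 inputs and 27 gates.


The Tseitin transformation introduces one auxiliary variable per gate.
Total variables = inputs + gates = 28 + 27 = 55.

55


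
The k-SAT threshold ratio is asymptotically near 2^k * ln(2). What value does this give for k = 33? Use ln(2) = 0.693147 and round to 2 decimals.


Using the asymptotic formula: threshold ~ 2^k * ln(2).
2^33 = 8589934592.
8589934592 * 0.693147 = 5954087392.64.

5954087392.64


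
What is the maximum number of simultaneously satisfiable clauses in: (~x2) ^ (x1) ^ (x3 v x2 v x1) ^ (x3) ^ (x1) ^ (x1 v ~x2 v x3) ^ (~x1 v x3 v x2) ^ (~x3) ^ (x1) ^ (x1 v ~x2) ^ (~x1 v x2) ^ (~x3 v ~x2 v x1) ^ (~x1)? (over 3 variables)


Enumerate all 8 truth assignments.
For each, count how many of the 13 clauses are satisfied.
The formula is not fully satisfiable, so the maximum is below 13.
Maximum simultaneously satisfiable clauses = 10.

10


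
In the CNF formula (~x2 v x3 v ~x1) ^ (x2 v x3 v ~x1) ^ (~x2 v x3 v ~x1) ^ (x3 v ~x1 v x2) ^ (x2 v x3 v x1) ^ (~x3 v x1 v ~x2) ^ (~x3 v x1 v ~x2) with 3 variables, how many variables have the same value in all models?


Find all satisfying assignments: 4 model(s).
Check which variables have the same value in every model.
No variable is fixed across all models.
Backbone size = 0.

0


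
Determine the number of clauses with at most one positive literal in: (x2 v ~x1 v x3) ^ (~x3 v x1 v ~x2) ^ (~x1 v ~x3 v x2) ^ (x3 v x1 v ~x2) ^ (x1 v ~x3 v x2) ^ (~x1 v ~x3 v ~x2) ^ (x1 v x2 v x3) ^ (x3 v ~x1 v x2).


A Horn clause has at most one positive literal.
Clause 1: 2 positive lit(s) -> not Horn
Clause 2: 1 positive lit(s) -> Horn
Clause 3: 1 positive lit(s) -> Horn
Clause 4: 2 positive lit(s) -> not Horn
Clause 5: 2 positive lit(s) -> not Horn
Clause 6: 0 positive lit(s) -> Horn
Clause 7: 3 positive lit(s) -> not Horn
Clause 8: 2 positive lit(s) -> not Horn
Total Horn clauses = 3.

3


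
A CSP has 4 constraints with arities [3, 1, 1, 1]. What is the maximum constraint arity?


The arities are: 3, 1, 1, 1.
Scan for the maximum value.
Maximum arity = 3.

3


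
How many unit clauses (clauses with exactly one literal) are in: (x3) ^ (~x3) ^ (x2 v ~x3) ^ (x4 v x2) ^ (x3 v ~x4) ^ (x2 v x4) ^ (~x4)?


A unit clause contains exactly one literal.
Unit clauses found: (x3), (~x3), (~x4).
Count = 3.

3


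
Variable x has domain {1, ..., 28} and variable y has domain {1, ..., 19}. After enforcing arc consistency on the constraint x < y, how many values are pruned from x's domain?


For the constraint x < y, x needs a supporting value in y's domain.
x can be at most 18 (one less than y's maximum).
Valid x values from domain: 18 out of 28.
Pruned = 28 - 18 = 10.

10


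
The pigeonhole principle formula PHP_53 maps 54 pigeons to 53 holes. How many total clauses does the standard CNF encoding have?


The PHP encoding has two parts:
1) At-least-one-hole clauses: 54 (one per pigeon, each with 53 literals).
2) At-most-one-pigeon-per-hole clauses: 53 holes * C(54,2) = 53 * 1431 = 75843.
Total clauses = 54 + 75843 = 75897.

75897


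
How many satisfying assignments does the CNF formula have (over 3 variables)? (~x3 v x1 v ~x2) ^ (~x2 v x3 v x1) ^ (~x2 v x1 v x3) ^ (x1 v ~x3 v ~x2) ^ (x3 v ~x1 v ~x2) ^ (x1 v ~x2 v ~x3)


Enumerate all 8 truth assignments over 3 variables.
Test each against every clause.
Satisfying assignments found: 5.

5


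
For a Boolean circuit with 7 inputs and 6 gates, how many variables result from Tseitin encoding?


The Tseitin transformation introduces one auxiliary variable per gate.
Total variables = inputs + gates = 7 + 6 = 13.

13


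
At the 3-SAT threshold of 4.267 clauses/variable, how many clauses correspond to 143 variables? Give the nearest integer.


The 3-SAT phase transition occurs at approximately 4.267 clauses per variable.
m = 4.267 * 143 = 610.181.
Rounded to nearest integer: 610.

610


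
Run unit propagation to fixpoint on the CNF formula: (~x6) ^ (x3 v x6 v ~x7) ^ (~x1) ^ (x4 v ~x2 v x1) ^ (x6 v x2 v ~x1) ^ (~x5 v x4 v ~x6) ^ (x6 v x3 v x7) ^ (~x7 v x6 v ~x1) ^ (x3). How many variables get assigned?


Unit propagation repeatedly assigns the literal in any unit clause, then simplifies.
Assignments in order: x6 = F, x1 = F, x3 = T.
No further unit clauses remain.
Total variables assigned = 3.

3


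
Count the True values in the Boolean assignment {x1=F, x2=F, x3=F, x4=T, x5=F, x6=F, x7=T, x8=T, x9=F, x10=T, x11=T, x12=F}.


The weight is the number of variables assigned True.
True variables: x4, x7, x8, x10, x11.
Weight = 5.

5


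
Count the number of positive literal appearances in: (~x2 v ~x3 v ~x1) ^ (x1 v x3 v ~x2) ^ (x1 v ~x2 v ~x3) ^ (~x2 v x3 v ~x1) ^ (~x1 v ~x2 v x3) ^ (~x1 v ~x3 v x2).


Scan each clause for unnegated literals.
Clause 1: 0 positive; Clause 2: 2 positive; Clause 3: 1 positive; Clause 4: 1 positive; Clause 5: 1 positive; Clause 6: 1 positive.
Total positive literal occurrences = 6.

6


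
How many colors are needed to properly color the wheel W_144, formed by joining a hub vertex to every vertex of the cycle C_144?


W_144 consists of the cycle C_144 together with a hub vertex adjacent to every cycle vertex.
The cycle C_144 needs 2 colors (even cycle -> 2).
The hub is adjacent to every cycle vertex, so it must receive a new color distinct from all of them.
Chromatic number = 2 + 1 = 3.

3


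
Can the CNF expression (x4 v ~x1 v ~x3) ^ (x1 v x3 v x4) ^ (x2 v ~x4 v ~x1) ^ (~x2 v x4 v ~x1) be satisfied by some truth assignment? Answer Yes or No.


Check all 16 possible truth assignments.
Number of satisfying assignments found: 9.
The formula is satisfiable.

Yes


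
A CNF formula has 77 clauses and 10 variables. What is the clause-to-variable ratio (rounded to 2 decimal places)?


Clause-to-variable ratio = clauses / variables.
77 / 10 = 7.7.

7.7


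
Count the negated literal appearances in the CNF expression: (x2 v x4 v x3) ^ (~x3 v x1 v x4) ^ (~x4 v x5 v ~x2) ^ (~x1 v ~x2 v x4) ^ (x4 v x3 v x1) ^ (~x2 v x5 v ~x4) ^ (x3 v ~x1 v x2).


Scan each clause for negated literals.
Clause 1: 0 negative; Clause 2: 1 negative; Clause 3: 2 negative; Clause 4: 2 negative; Clause 5: 0 negative; Clause 6: 2 negative; Clause 7: 1 negative.
Total negative literal occurrences = 8.

8


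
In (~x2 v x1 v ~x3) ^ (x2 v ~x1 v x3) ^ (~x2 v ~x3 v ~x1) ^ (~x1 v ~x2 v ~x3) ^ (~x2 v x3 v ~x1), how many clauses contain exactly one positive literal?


A definite clause has exactly one positive literal.
Clause 1: 1 positive -> definite
Clause 2: 2 positive -> not definite
Clause 3: 0 positive -> not definite
Clause 4: 0 positive -> not definite
Clause 5: 1 positive -> definite
Definite clause count = 2.

2


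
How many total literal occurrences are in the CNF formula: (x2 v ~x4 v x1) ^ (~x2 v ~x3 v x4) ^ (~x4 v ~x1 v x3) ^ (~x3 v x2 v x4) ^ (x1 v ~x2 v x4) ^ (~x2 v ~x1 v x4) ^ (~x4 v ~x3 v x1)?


Clause lengths: 3, 3, 3, 3, 3, 3, 3.
Sum = 3 + 3 + 3 + 3 + 3 + 3 + 3 = 21.

21


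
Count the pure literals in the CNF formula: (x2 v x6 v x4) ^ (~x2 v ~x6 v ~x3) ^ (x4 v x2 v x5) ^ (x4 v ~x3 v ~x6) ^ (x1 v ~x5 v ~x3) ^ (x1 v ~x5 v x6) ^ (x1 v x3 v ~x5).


A pure literal appears in only one polarity across all clauses.
Pure literals: x1 (positive only), x4 (positive only).
Count = 2.

2


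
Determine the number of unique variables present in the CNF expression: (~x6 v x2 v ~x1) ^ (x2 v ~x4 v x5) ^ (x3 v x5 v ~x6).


Identify each distinct variable in the formula.
Variables found: x1, x2, x3, x4, x5, x6.
Total distinct variables = 6.

6


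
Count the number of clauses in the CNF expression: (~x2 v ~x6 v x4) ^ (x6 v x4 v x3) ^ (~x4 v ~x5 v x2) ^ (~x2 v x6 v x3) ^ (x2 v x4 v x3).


Each group enclosed in parentheses joined by ^ is one clause.
Counting the conjuncts: 5 clauses.

5


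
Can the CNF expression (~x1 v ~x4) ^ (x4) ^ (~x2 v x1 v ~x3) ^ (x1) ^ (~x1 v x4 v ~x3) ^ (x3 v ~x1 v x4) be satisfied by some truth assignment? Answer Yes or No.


Check all 16 possible truth assignments.
Number of satisfying assignments found: 0.
The formula is unsatisfiable.

No


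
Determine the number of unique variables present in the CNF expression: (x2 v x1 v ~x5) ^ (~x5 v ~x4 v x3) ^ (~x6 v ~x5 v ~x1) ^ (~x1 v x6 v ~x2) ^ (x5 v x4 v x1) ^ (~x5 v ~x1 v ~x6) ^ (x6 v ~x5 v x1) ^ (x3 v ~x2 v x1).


Identify each distinct variable in the formula.
Variables found: x1, x2, x3, x4, x5, x6.
Total distinct variables = 6.

6


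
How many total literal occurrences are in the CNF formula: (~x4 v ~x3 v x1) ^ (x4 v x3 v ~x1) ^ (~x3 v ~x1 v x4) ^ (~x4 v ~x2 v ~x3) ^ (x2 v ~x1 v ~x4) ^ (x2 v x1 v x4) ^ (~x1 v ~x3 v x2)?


Clause lengths: 3, 3, 3, 3, 3, 3, 3.
Sum = 3 + 3 + 3 + 3 + 3 + 3 + 3 = 21.

21


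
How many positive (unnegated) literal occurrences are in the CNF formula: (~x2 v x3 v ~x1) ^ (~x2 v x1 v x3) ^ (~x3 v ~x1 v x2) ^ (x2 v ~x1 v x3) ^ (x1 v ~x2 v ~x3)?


Scan each clause for unnegated literals.
Clause 1: 1 positive; Clause 2: 2 positive; Clause 3: 1 positive; Clause 4: 2 positive; Clause 5: 1 positive.
Total positive literal occurrences = 7.

7


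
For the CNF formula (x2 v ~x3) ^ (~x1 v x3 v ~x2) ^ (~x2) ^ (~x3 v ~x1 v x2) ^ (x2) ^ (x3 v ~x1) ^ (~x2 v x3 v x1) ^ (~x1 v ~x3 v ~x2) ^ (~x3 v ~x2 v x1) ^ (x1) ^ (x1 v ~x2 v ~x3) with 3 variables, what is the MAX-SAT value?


Enumerate all 8 truth assignments.
For each, count how many of the 11 clauses are satisfied.
The formula is not fully satisfiable, so the maximum is below 11.
Maximum simultaneously satisfiable clauses = 9.

9


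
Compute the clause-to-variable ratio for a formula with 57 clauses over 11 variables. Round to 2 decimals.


Clause-to-variable ratio = clauses / variables.
57 / 11 = 5.18.

5.18


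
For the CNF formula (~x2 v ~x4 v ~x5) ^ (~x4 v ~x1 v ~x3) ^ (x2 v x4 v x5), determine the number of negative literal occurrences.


Scan each clause for negated literals.
Clause 1: 3 negative; Clause 2: 3 negative; Clause 3: 0 negative.
Total negative literal occurrences = 6.

6


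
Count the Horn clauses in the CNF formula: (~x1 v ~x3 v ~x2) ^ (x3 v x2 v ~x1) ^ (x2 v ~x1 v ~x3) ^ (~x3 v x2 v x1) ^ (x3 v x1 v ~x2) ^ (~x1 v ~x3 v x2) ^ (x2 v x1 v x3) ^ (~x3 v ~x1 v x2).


A Horn clause has at most one positive literal.
Clause 1: 0 positive lit(s) -> Horn
Clause 2: 2 positive lit(s) -> not Horn
Clause 3: 1 positive lit(s) -> Horn
Clause 4: 2 positive lit(s) -> not Horn
Clause 5: 2 positive lit(s) -> not Horn
Clause 6: 1 positive lit(s) -> Horn
Clause 7: 3 positive lit(s) -> not Horn
Clause 8: 1 positive lit(s) -> Horn
Total Horn clauses = 4.

4


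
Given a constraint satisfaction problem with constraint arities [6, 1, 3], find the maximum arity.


The arities are: 6, 1, 3.
Scan for the maximum value.
Maximum arity = 6.

6


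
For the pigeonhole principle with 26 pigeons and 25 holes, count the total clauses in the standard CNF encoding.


The PHP encoding has two parts:
1) At-least-one-hole clauses: 26 (one per pigeon, each with 25 literals).
2) At-most-one-pigeon-per-hole clauses: 25 holes * C(26,2) = 25 * 325 = 8125.
Total clauses = 26 + 8125 = 8151.

8151


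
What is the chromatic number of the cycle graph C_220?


A cycle on an even number of vertices is bipartite: alternate two colors around the cycle.
Since 220 is even, two colors suffice, and at least two are needed because the graph has edges.
Chromatic number = 2.

2


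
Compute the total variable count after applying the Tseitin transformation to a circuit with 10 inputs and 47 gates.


The Tseitin transformation introduces one auxiliary variable per gate.
Total variables = inputs + gates = 10 + 47 = 57.

57


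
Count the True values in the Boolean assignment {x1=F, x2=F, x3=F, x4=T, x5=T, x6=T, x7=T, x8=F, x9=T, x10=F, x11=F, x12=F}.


The weight is the number of variables assigned True.
True variables: x4, x5, x6, x7, x9.
Weight = 5.

5


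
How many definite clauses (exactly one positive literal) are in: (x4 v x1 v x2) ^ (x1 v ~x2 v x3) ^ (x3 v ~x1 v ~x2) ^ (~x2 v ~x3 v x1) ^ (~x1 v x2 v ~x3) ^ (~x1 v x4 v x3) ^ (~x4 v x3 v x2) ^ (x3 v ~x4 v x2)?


A definite clause has exactly one positive literal.
Clause 1: 3 positive -> not definite
Clause 2: 2 positive -> not definite
Clause 3: 1 positive -> definite
Clause 4: 1 positive -> definite
Clause 5: 1 positive -> definite
Clause 6: 2 positive -> not definite
Clause 7: 2 positive -> not definite
Clause 8: 2 positive -> not definite
Definite clause count = 3.

3


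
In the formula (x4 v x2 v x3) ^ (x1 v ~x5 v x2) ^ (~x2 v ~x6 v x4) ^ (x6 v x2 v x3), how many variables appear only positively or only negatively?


A pure literal appears in only one polarity across all clauses.
Pure literals: x1 (positive only), x3 (positive only), x4 (positive only), x5 (negative only).
Count = 4.

4


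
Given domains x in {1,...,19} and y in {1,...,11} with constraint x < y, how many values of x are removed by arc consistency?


For the constraint x < y, x needs a supporting value in y's domain.
x can be at most 10 (one less than y's maximum).
Valid x values from domain: 10 out of 19.
Pruned = 19 - 10 = 9.

9


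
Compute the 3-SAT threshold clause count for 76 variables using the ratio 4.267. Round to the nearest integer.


The 3-SAT phase transition occurs at approximately 4.267 clauses per variable.
m = 4.267 * 76 = 324.292.
Rounded to nearest integer: 324.

324


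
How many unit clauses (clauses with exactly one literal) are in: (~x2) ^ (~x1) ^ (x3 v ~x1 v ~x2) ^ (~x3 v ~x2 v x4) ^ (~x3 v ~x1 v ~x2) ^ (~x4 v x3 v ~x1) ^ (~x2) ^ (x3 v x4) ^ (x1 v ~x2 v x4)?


A unit clause contains exactly one literal.
Unit clauses found: (~x2), (~x1), (~x2).
Count = 3.

3


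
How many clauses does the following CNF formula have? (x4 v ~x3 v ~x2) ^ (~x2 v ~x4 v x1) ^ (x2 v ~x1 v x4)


Each group enclosed in parentheses joined by ^ is one clause.
Counting the conjuncts: 3 clauses.

3


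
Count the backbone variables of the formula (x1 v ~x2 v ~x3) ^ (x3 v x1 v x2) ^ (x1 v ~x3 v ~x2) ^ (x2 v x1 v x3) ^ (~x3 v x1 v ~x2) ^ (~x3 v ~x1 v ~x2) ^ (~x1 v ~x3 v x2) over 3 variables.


Find all satisfying assignments: 4 model(s).
Check which variables have the same value in every model.
No variable is fixed across all models.
Backbone size = 0.

0


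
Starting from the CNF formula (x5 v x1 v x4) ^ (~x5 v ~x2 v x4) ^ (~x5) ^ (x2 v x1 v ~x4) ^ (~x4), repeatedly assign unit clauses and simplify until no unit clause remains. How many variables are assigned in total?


Unit propagation repeatedly assigns the literal in any unit clause, then simplifies.
Assignments in order: x5 = F, x4 = F, x1 = T.
No further unit clauses remain.
Total variables assigned = 3.

3


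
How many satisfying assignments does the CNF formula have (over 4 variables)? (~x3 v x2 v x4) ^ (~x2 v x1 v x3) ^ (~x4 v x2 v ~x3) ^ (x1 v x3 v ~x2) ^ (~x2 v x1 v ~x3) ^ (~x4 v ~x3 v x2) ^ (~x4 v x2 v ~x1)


Enumerate all 16 truth assignments over 4 variables.
Test each against every clause.
Satisfying assignments found: 7.

7


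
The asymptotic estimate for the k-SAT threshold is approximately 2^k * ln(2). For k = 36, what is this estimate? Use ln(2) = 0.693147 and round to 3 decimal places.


Using the asymptotic formula: threshold ~ 2^k * ln(2).
2^36 = 68719476736.
68719476736 * 0.693147 = 47632699141.128.

47632699141.128


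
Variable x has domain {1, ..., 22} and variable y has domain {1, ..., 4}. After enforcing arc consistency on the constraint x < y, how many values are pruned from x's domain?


For the constraint x < y, x needs a supporting value in y's domain.
x can be at most 3 (one less than y's maximum).
Valid x values from domain: 3 out of 22.
Pruned = 22 - 3 = 19.

19


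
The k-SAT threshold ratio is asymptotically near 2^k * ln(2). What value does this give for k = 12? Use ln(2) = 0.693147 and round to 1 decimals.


Using the asymptotic formula: threshold ~ 2^k * ln(2).
2^12 = 4096.
4096 * 0.693147 = 2839.1.

2839.1


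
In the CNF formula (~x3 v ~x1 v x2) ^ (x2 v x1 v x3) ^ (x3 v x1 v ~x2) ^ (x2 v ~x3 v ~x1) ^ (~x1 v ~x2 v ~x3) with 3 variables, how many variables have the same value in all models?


Find all satisfying assignments: 4 model(s).
Check which variables have the same value in every model.
No variable is fixed across all models.
Backbone size = 0.

0


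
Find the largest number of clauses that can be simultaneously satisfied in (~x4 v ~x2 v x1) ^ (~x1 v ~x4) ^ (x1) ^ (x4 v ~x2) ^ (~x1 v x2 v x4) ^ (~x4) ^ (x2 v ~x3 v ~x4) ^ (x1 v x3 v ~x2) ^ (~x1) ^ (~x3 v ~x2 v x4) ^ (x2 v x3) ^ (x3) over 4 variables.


Enumerate all 16 truth assignments.
For each, count how many of the 12 clauses are satisfied.
The formula is not fully satisfiable, so the maximum is below 12.
Maximum simultaneously satisfiable clauses = 11.

11


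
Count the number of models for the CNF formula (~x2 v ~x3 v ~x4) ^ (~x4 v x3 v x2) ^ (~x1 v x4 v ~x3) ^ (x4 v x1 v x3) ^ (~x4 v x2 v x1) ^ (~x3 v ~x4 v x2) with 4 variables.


Enumerate all 16 truth assignments over 4 variables.
Test each against every clause.
Satisfying assignments found: 6.

6


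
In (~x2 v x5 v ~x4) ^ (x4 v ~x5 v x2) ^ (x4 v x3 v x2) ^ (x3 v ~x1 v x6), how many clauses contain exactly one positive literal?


A definite clause has exactly one positive literal.
Clause 1: 1 positive -> definite
Clause 2: 2 positive -> not definite
Clause 3: 3 positive -> not definite
Clause 4: 2 positive -> not definite
Definite clause count = 1.

1


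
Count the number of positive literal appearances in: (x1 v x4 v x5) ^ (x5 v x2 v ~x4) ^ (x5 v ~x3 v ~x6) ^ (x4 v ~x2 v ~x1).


Scan each clause for unnegated literals.
Clause 1: 3 positive; Clause 2: 2 positive; Clause 3: 1 positive; Clause 4: 1 positive.
Total positive literal occurrences = 7.

7


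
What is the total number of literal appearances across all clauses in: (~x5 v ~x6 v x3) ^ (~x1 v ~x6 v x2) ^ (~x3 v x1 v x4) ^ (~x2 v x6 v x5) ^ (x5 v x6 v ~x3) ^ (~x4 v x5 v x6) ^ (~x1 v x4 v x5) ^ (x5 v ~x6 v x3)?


Clause lengths: 3, 3, 3, 3, 3, 3, 3, 3.
Sum = 3 + 3 + 3 + 3 + 3 + 3 + 3 + 3 = 24.

24


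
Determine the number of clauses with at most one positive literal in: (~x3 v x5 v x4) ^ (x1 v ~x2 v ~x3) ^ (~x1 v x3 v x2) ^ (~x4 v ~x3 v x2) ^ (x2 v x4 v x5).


A Horn clause has at most one positive literal.
Clause 1: 2 positive lit(s) -> not Horn
Clause 2: 1 positive lit(s) -> Horn
Clause 3: 2 positive lit(s) -> not Horn
Clause 4: 1 positive lit(s) -> Horn
Clause 5: 3 positive lit(s) -> not Horn
Total Horn clauses = 2.

2
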